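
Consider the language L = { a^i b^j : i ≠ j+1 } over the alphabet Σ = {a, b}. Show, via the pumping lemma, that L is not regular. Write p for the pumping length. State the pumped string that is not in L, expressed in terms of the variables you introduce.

a^{p+p!} b^{p+p!-1}

Assume L is regular; let p be its pumping constant.
Choose w = a^p b^{p+p!-1}. Since p ≠ (p+p!-1)+1 = p+p!, w ∈ L; and |w| ≥ p.
By the pumping lemma, w = xyz with |xy| ≤ p and |y| ≥ 1.
Because |xy| ≤ p and w begins with p copies of a, we have y = a^k with 1 ≤ k ≤ p.
Since 1 ≤ k ≤ p, k divides p!; set t = 1 + p!/k. Then xy^t z has p + (p!/k)·k = p + p! copies of a. Now the a-count is p+p! and (b-count)+1 = (p+p!-1)+1 = p+p!, so i ≠ j+1 fails. So xy^t z = a^{p+p!} b^{p+p!-1} ∉ L.
This is a contradiction; hence L is not regular.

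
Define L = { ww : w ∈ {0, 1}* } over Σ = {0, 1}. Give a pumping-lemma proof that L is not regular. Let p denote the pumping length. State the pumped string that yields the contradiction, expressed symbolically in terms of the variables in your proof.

0^{p+k} 1^p 0^p 1^p

Assume L is regular. Let p be the pumping length given by the pumping lemma.
Take w = 0^p 1^p 0^p 1^p = uu where u = 0^p1^p; then w ∈ L and |w| = 4p ≥ p.
Write w = xyz as guaranteed by the lemma, with |xy| ≤ p and |y| ≥ 1.
Because |xy| ≤ p and w begins with p copies of 0, we have y = 0^k with 1 ≤ k ≤ p.
Pump with i = 2: xy^2z = 0^{p+k} 1^p 0^p 1^p, of length 4p+k. Suppose this equals vv. The string starts with 0 and ends with 1, so v does too; thus the boundary between the two copies of v is a 1→0 transition. There is exactly one such transition, at position 2p+k, so |v| = 2p+k and |vv| = 4p+2k ≠ 4p+k since k ≥ 1. So xy^2z ∉ L.
This is a contradiction; hence L is not regular.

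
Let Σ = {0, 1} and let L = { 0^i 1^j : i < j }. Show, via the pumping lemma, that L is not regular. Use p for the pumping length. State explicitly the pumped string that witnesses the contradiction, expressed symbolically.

0^{p+k} 1^{p+1}

Suppose for contradiction that L is regular, and let p be the pumping length.
Choose w = 0^p 1^{p+1} ∈ L, with |w| = 2p+1 ≥ p.
Write w = xyz as guaranteed by the lemma, with |xy| ≤ p and |y| > 0.
Since the first p symbols of w are all 0's and |xy| ≤ p, y lies entirely in the leading 0-block: y = 0^k for some k with 1 ≤ k ≤ p.
Consider xy^2z = 0^{p+k} 1^{p+1}. Since k ≥ 1, the 0-count p+k is at least p+1, so i < j fails; thus xy^2z ∉ L.
This is a contradiction; hence L is not regular.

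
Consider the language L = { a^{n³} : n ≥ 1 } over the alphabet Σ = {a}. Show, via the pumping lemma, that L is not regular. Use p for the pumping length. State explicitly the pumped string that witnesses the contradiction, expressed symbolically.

Assume L is regular. Let p be the pumping length given by the pumping lemma.
Take w = a^{p³} ∈ L with |w| = p³ ≥ p.
By the pumping lemma, w = xyz with |xy| ≤ p and |y| ≥ 1.
Then y = a^k for some k with 1 ≤ k ≤ p.
Pump with i = 2: xy^2z = a^{p³+k}. Since 1 ≤ k ≤ p, p³ < p³+k ≤ p³+p < p³+3p²+3p+1 = (p+1)³, so p³+k is not a perfect cube. So xy^2z ∉ L.
This contradicts the pumping lemma, so L is not regular.

a^{p³+k}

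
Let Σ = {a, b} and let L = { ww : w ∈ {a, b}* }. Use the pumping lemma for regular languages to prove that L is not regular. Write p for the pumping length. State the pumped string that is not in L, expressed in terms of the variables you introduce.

Assume L is regular; let p be its pumping constant.
Take w = a^p b^p a^p b^p = uu where u = a^pb^p; then w ∈ L and |w| = 4p ≥ p.
The pumping lemma gives a decomposition w = xyz where |xy| ≤ p and y is nonempty.
The first p characters of w are a's, so xy (and hence y) consists only of a's. Write y = a^k, 1 ≤ k ≤ p.
Pump with i = 2: xy^2z = a^{p+k} b^p a^p b^p, of length 4p+k. Suppose this equals vv. The string starts with a and ends with b, so v does too; thus the boundary between the two copies of v is a b→a transition. There is exactly one such transition, at position 2p+k, so |v| = 2p+k and |vv| = 4p+2k ≠ 4p+k since k ≥ 1. So xy^2z ∉ L.
Contradiction. Therefore L is not regular.

a^{p+k} b^p a^p b^p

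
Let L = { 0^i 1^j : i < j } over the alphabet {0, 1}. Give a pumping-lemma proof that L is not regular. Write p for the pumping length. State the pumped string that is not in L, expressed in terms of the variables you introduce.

0^{p+k} 1^{p+1}

Assume L is regular. Let p be the pumping length given by the pumping lemma.
Choose w = 0^p 1^{p+1} ∈ L, with |w| = 2p+1 ≥ p.
By the pumping lemma, w = xyz with |xy| ≤ p and y is nonempty.
Because |xy| ≤ p and w begins with p copies of 0, we have y = 0^k with 1 ≤ k ≤ p.
Consider xy^2z = 0^{p+k} 1^{p+1}. Since k ≥ 1, the 0-count p+k is at least p+1, so i < j fails; thus xy^2z ∉ L.
Contradiction. Therefore L is not regular.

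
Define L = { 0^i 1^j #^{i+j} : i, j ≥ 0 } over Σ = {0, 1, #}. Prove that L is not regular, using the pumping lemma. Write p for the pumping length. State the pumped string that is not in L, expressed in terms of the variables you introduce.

Toward a contradiction, assume L is regular with pumping length p.
Take w = 0^p 1^p #^{2p} ∈ L (with i=j=p, i+j=2p), |w| = 4p ≥ p.
By the pumping lemma, w = xyz with |xy| ≤ p and |y| ≥ 1.
Because |xy| ≤ p and w begins with p copies of 0, we have y = 0^k with 1 ≤ k ≤ p.
Consider xy^2z = 0^{p+k} 1^p #^{2p}. Now the 0- and 1-counts sum to 2p+k, but the #-count is 2p ≠ 2p+k. So xy^2z ∉ L.
This is a contradiction; hence L is not regular.

0^{p+k} 1^p #^{2p}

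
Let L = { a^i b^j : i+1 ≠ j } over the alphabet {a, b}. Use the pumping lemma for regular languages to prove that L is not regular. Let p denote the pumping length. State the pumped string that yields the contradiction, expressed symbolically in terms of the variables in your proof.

a^{p+p!} b^{p+p!+1}

Suppose for contradiction that L is regular, and let p be the pumping length.
Choose w = a^p b^{p+p!+1}. Since p ≠ (p+p!+1)-1 = p+p!, w ∈ L; and |w| ≥ p.
Write w = xyz as guaranteed by the lemma, with |xy| ≤ p and |y| > 0.
Since the first p symbols of w are all a's and |xy| ≤ p, y lies entirely in the leading a-block: y = a^k for some k with 1 ≤ k ≤ p.
Since 1 ≤ k ≤ p, k divides p!; set t = 1 + p!/k. Then xy^t z has p + (p!/k)·k = p + p! copies of a. Now the a-count is p+p! and (b-count)-1 = (p+p!+1)-1 = p+p!, so i+1 ≠ j fails. So xy^t z = a^{p+p!} b^{p+p!+1} ∉ L.
This contradicts the pumping lemma, so L is not regular.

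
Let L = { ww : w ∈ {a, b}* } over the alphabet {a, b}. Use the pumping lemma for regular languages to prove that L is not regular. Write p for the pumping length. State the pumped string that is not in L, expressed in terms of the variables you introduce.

Suppose for contradiction that L is regular, and let p be the pumping length.
Take w = a^p b^p a^p b^p = uu where u = a^pb^p; then w ∈ L and |w| = 4p ≥ p.
By the pumping lemma, w = xyz with |xy| ≤ p and |y| > 0.
Since the first p symbols of w are all a's and |xy| ≤ p, y lies entirely in the leading a-block: y = a^k for some k with 1 ≤ k ≤ p.
Pump with i = 2: xy^2z = a^{p+k} b^p a^p b^p, of length 4p+k. Suppose this equals vv. The string starts with a and ends with b, so v does too; thus the boundary between the two copies of v is a b→a transition. There is exactly one such transition, at position 2p+k, so |v| = 2p+k and |vv| = 4p+2k ≠ 4p+k since k ≥ 1. So xy^2z ∉ L.
Contradiction. Therefore L is not regular.

a^{p+k} b^p a^p b^p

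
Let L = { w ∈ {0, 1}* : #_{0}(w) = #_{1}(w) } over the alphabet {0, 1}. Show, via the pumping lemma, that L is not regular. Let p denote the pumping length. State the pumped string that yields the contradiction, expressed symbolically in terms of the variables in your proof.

Suppose for contradiction that L is regular, and let p be the pumping length.
Choose w = 0^p 1^p ∈ L with |w| = 2p ≥ p.
The pumping lemma gives a decomposition w = xyz where |xy| ≤ p and |y| ≥ 1.
The first p characters of w are 0's, so xy (and hence y) consists only of 0's. Write y = 0^k, 1 ≤ k ≤ p.
Pump with i = 2: xy^2z = 0^{p+k} 1^p has p+k occurrences of 0 but only p of 1. Since k ≥ 1 the counts differ, so xy^2z ∉ L.
This is a contradiction; hence L is not regular.

0^{p+k} 1^p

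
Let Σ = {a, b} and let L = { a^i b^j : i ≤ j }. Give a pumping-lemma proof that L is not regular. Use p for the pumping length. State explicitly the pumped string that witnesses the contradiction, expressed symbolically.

a^{p+k} b^p

Assume L is regular. Let p be the pumping length given by the pumping lemma.
Choose w = a^p b^p ∈ L, with |w| = 2p ≥ p.
By the pumping lemma, w = xyz with |xy| ≤ p and |y| > 0.
Since the first p symbols of w are all a's and |xy| ≤ p, y lies entirely in the leading a-block: y = a^k for some k with 1 ≤ k ≤ p.
Consider xy^2z = a^{p+k} b^p. Since k ≥ 1, the a-count p+k exceeds the b-count p, so i ≤ j fails; thus xy^2z ∉ L.
Contradiction. Therefore L is not regular.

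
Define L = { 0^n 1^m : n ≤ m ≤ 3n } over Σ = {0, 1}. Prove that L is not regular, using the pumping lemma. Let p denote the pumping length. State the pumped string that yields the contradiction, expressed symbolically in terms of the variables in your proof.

0^{p+k} 1^p

Assume L is regular; let p be its pumping constant.
Take w = 0^p 1^p ∈ L (since p ≤ p ≤ 3p), with |w| = 2p ≥ p.
Write w = xyz as guaranteed by the lemma, with |xy| ≤ p and |y| > 0.
Since the first p symbols of w are all 0's and |xy| ≤ p, y lies entirely in the leading 0-block: y = 0^k for some k with 1 ≤ k ≤ p.
Pump with i = 2: xy^2z = 0^{p+k} 1^p. Now n = p+k > p = m, so the condition n ≤ m fails. Thus xy^2z ∉ L.
This contradicts the pumping lemma, so L is not regular.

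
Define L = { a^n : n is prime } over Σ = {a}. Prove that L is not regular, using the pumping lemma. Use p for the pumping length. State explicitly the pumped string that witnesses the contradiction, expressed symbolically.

a^{q(1+k)}

Suppose for contradiction that L is regular, and let p be the pumping length.
Let q be a prime with q ≥ p+2 (infinitely many primes exist), and take w = a^q ∈ L with |w| = q ≥ p.
Write w = xyz as guaranteed by the lemma, with |xy| ≤ p and y is nonempty.
Then y = a^k for some k with 1 ≤ k ≤ p.
Since 1 ≤ k ≤ p, |xz| = q-k. Pump with i = q+1: |xy^{q+1}z| = (q-k)+(q+1)k = q+qk = q(1+k), which is composite (both factors ≥ 2). So xy^{q+1}z = a^{q(1+k)} ∉ L.
This is a contradiction; hence L is not regular.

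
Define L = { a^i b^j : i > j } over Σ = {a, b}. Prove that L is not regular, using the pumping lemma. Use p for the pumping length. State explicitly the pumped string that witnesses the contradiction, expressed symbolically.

Assume L is regular; let p be its pumping constant.
Choose w = a^{p+1} b^p ∈ L, with |w| = 2p+1 ≥ p.
The pumping lemma gives a decomposition w = xyz where |xy| ≤ p and y is nonempty.
Because |xy| ≤ p and w begins with p copies of a, we have y = a^k with 1 ≤ k ≤ p.
Consider xy^0z = xz = a^{p+1-k} b^p. Since k ≥ 1, the a-count p+1-k is at most p, so i > j fails; thus xz ∉ L.
This is a contradiction; hence L is not regular.

a^{p+1-k} b^p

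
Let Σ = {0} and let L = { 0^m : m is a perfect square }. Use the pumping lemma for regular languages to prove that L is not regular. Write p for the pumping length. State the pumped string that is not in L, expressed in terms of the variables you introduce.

0^{p²+k}

Assume L is regular; let p be its pumping constant.
Take w = 0^{p²} ∈ L with |w| = p² ≥ p.
The pumping lemma gives a decomposition w = xyz where |xy| ≤ p and y is nonempty.
Then y = 0^k for some k with 1 ≤ k ≤ p.
Pump with i = 2: xy^2z = 0^{p²+k}. Since 1 ≤ k ≤ p, p² < p²+k ≤ p²+p < (p+1)², so p²+k lies strictly between consecutive squares and is not a perfect square. So xy^2z ∉ L.
Contradiction. Therefore L is not regular.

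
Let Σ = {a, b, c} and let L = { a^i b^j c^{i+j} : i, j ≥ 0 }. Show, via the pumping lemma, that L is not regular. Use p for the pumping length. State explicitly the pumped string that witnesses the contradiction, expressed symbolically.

Suppose for contradiction that L is regular, and let p be the pumping length.
Take w = a^p b^p c^{2p} ∈ L (with i=j=p, i+j=2p), |w| = 4p ≥ p.
Write w = xyz as guaranteed by the lemma, with |xy| ≤ p and y is nonempty.
The first p characters of w are a's, so xy (and hence y) consists only of a's. Write y = a^k, 1 ≤ k ≤ p.
Consider xy^2z = a^{p+k} b^p c^{2p}. Now the a- and b-counts sum to 2p+k, but the c-count is 2p ≠ 2p+k. So xy^2z ∉ L.
This is a contradiction; hence L is not regular.

a^{p+k} b^p c^{2p}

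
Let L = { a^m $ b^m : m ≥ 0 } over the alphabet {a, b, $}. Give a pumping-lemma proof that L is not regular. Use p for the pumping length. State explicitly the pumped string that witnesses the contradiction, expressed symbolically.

a^{p+k} $ b^p

Assume L is regular. Let p be the pumping length given by the pumping lemma.
Take w = a^p $ b^p ∈ L with |w| = 2p+1 ≥ p.
Write w = xyz as guaranteed by the lemma, with |xy| ≤ p and |y| ≥ 1.
Because |xy| ≤ p and w begins with p copies of a, we have y = a^k with 1 ≤ k ≤ p.
Pump with i = 2: xy^2z = a^{p+k} $ b^p, which would require p+k = p. But k ≥ 1, so xy^2z ∉ L.
This contradicts the pumping lemma, so L is not regular.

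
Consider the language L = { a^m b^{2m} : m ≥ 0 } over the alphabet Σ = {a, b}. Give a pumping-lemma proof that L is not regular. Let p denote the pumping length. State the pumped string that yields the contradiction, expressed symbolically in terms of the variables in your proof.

a^{p+k} b^{2p}

Assume L is regular; let p be its pumping constant.
Let w = a^p b^{2p} ∈ L; note |w| = 3p ≥ p.
The pumping lemma gives a decomposition w = xyz where |xy| ≤ p and |y| ≥ 1.
Since the first p symbols of w are all a's and |xy| ≤ p, y lies entirely in the leading a-block: y = a^k for some k with 1 ≤ k ≤ p.
Pump with i = 2: xy^2z = a^{p+k} b^{2p}. For this to lie in L we would need 2p = 2(p+k), which forces k = 0. But k ≥ 1, so xy^2z ∉ L.
This is a contradiction; hence L is not regular.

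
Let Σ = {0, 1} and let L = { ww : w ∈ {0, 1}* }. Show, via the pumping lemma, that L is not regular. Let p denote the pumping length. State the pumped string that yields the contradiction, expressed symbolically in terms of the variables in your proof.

0^{p+k} 1^p 0^p 1^p

Assume L is regular; let p be its pumping constant.
Take w = 0^p 1^p 0^p 1^p = uu where u = 0^p1^p; then w ∈ L and |w| = 4p ≥ p.
The pumping lemma gives a decomposition w = xyz where |xy| ≤ p and |y| > 0.
Because |xy| ≤ p and w begins with p copies of 0, we have y = 0^k with 1 ≤ k ≤ p.
Pump with i = 2: xy^2z = 0^{p+k} 1^p 0^p 1^p, of length 4p+k. Suppose this equals vv. The string starts with 0 and ends with 1, so v does too; thus the boundary between the two copies of v is a 1→0 transition. There is exactly one such transition, at position 2p+k, so |v| = 2p+k and |vv| = 4p+2k ≠ 4p+k since k ≥ 1. So xy^2z ∉ L.
Contradiction. Therefore L is not regular.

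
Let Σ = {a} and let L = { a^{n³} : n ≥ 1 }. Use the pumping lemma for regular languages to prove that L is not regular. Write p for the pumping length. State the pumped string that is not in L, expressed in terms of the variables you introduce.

Suppose for contradiction that L is regular, and let p be the pumping length.
Take w = a^{p³} ∈ L with |w| = p³ ≥ p.
By the pumping lemma, w = xyz with |xy| ≤ p and |y| ≥ 1.
Then y = a^k for some k with 1 ≤ k ≤ p.
Pump with i = 2: xy^2z = a^{p³+k}. Since 1 ≤ k ≤ p, p³ < p³+k ≤ p³+p < p³+3p²+3p+1 = (p+1)³, so p³+k is not a perfect cube. So xy^2z ∉ L.
This is a contradiction; hence L is not regular.

a^{p³+k}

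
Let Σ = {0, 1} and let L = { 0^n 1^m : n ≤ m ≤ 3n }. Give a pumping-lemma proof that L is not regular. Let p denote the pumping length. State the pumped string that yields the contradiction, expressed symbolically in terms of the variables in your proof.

0^{p+k} 1^p

Assume L is regular. Let p be the pumping length given by the pumping lemma.
Take w = 0^p 1^p ∈ L (since p ≤ p ≤ 3p), with |w| = 2p ≥ p.
By the pumping lemma, w = xyz with |xy| ≤ p and y is nonempty.
Because |xy| ≤ p and w begins with p copies of 0, we have y = 0^k with 1 ≤ k ≤ p.
Pump with i = 2: xy^2z = 0^{p+k} 1^p. Now n = p+k > p = m, so the condition n ≤ m fails. Thus xy^2z ∉ L.
This contradicts the pumping lemma, so L is not regular.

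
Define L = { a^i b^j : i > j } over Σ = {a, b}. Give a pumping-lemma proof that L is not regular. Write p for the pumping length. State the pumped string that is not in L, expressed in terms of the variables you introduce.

a^{p+1-k} b^p

Assume L is regular. Let p be the pumping length given by the pumping lemma.
Choose w = a^{p+1} b^p ∈ L, with |w| = 2p+1 ≥ p.
By the pumping lemma, w = xyz with |xy| ≤ p and |y| ≥ 1.
The first p characters of w are a's, so xy (and hence y) consists only of a's. Write y = a^k, 1 ≤ k ≤ p.
Consider xy^0z = xz = a^{p+1-k} b^p. Since k ≥ 1, the a-count p+1-k is at most p, so i > j fails; thus xz ∉ L.
This is a contradiction; hence L is not regular.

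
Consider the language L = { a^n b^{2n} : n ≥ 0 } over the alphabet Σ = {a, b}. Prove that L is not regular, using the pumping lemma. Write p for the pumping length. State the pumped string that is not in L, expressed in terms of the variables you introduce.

a^{p+k} b^{2p}

Suppose for contradiction that L is regular, and let p be the pumping length.
Choose w = a^p b^{2p}, which is in L with |w| = 3p ≥ p.
By the pumping lemma, w = xyz with |xy| ≤ p and |y| ≥ 1.
The first p characters of w are a's, so xy (and hence y) consists only of a's. Write y = a^k, 1 ≤ k ≤ p.
Pump with i = 2: xy^2z = a^{p+k} b^{2p}. For this to lie in L we would need 2p = 2(p+k), which forces k = 0. But k ≥ 1, so xy^2z ∉ L.
This contradicts the pumping lemma, so L is not regular.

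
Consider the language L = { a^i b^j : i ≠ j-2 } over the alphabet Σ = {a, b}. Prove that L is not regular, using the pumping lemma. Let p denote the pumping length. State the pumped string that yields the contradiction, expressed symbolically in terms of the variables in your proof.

a^{p+p!} b^{p+p!+2}

Toward a contradiction, assume L is regular with pumping length p.
Choose w = a^p b^{p+p!+2}. Since p ≠ (p+p!+2)-2 = p+p!, w ∈ L; and |w| ≥ p.
By the pumping lemma, w = xyz with |xy| ≤ p and |y| > 0.
Since the first p symbols of w are all a's and |xy| ≤ p, y lies entirely in the leading a-block: y = a^k for some k with 1 ≤ k ≤ p.
Since 1 ≤ k ≤ p, k divides p!; set t = 1 + p!/k. Then xy^t z has p + (p!/k)·k = p + p! copies of a. Now the a-count is p+p! and (b-count)-2 = (p+p!+2)-2 = p+p!, so i ≠ j-2 fails. So xy^t z = a^{p+p!} b^{p+p!+2} ∉ L.
This contradicts the pumping lemma, so L is not regular.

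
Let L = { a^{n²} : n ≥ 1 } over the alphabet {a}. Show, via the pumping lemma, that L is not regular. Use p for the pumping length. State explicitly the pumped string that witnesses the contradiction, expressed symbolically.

Toward a contradiction, assume L is regular with pumping length p.
Take w = a^{p²} ∈ L with |w| = p² ≥ p.
The pumping lemma gives a decomposition w = xyz where |xy| ≤ p and |y| > 0.
Then y = a^k for some k with 1 ≤ k ≤ p.
Pump with i = 2: xy^2z = a^{p²+k}. Since 1 ≤ k ≤ p, p² < p²+k ≤ p²+p < (p+1)², so p²+k lies strictly between consecutive squares and is not a perfect square. So xy^2z ∉ L.
This is a contradiction; hence L is not regular.

a^{p²+k}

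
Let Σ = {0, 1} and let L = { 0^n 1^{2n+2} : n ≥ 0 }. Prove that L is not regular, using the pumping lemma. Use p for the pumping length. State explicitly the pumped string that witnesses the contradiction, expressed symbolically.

0^{p+k} 1^{2p+2}

Toward a contradiction, assume L is regular with pumping length p.
Take w = 0^p 1^{2p+2}. Then w ∈ L and |w| = 3p+2 ≥ p.
The pumping lemma gives a decomposition w = xyz where |xy| ≤ p and y is nonempty.
The first p characters of w are 0's, so xy (and hence y) consists only of 0's. Write y = 0^k, 1 ≤ k ≤ p.
Pump with i = 2: xy^2z = 0^{p+k} 1^{2p+2}. For this to lie in L we would need 2p+2 = 2(p+k)+2, which forces k = 0. But k ≥ 1, so xy^2z ∉ L.
This contradicts the pumping lemma, so L is not regular.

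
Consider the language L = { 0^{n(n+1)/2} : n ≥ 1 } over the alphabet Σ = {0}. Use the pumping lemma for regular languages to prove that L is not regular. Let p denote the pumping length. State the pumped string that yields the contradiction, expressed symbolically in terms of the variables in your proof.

0^{p(p+1)/2+k}

Suppose for contradiction that L is regular, and let p be the pumping length.
Take w = 0^{p(p+1)/2} ∈ L with |w| = p(p+1)/2 ≥ p.
The pumping lemma gives a decomposition w = xyz where |xy| ≤ p and |y| > 0.
Then y = 0^k for some k with 1 ≤ k ≤ p.
Pump with i = 2: xy^2z = 0^{p(p+1)/2+k}. Since 1 ≤ k ≤ p, p(p+1)/2 < p(p+1)/2+k ≤ p(p+1)/2+p < (p+1)(p+2)/2, so p(p+1)/2+k is strictly between consecutive triangular numbers. So xy^2z ∉ L.
This is a contradiction; hence L is not regular.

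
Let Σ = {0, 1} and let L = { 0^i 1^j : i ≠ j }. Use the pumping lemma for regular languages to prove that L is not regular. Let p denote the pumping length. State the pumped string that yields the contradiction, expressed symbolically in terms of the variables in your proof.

Toward a contradiction, assume L is regular with pumping length p.
Choose w = 0^p 1^{p+p!}. Since p ≠ p+p!, w ∈ L; and |w| ≥ p.
By the pumping lemma, w = xyz with |xy| ≤ p and y is nonempty.
Since the first p symbols of w are all 0's and |xy| ≤ p, y lies entirely in the leading 0-block: y = 0^k for some k with 1 ≤ k ≤ p.
Since 1 ≤ k ≤ p, k divides p!; set t = 1 + p!/k. Then xy^t z has p + (p!/k)·k = p + p! copies of 0. Now the 0-count equals the 1-count, so i ≠ j fails. So xy^t z = 0^{p+p!} 1^{p+p!} ∉ L.
Contradiction. Therefore L is not regular.

0^{p+p!} 1^{p+p!}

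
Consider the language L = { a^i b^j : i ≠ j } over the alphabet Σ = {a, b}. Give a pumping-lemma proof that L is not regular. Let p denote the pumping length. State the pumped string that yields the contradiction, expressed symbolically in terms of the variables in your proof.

a^{p+p!} b^{p+p!}

Assume L is regular. Let p be the pumping length given by the pumping lemma.
Choose w = a^p b^{p+p!}. Since p ≠ p+p!, w ∈ L; and |w| ≥ p.
The pumping lemma gives a decomposition w = xyz where |xy| ≤ p and |y| ≥ 1.
The first p characters of w are a's, so xy (and hence y) consists only of a's. Write y = a^k, 1 ≤ k ≤ p.
Since 1 ≤ k ≤ p, k divides p!; set t = 1 + p!/k. Then xy^t z has p + (p!/k)·k = p + p! copies of a. Now the a-count equals the b-count, so i ≠ j fails. So xy^t z = a^{p+p!} b^{p+p!} ∉ L.
Contradiction. Therefore L is not regular.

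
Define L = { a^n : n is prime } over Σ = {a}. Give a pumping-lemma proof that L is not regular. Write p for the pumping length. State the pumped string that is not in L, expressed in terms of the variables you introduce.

Suppose for contradiction that L is regular, and let p be the pumping length.
Let q be a prime with q ≥ p+2 (infinitely many primes exist), and take w = a^q ∈ L with |w| = q ≥ p.
By the pumping lemma, w = xyz with |xy| ≤ p and |y| > 0.
Then y = a^k for some k with 1 ≤ k ≤ p.
Since 1 ≤ k ≤ p, |xz| = q-k. Pump with i = q+1: |xy^{q+1}z| = (q-k)+(q+1)k = q+qk = q(1+k), which is composite (both factors ≥ 2). So xy^{q+1}z = a^{q(1+k)} ∉ L.
This is a contradiction; hence L is not regular.

a^{q(1+k)}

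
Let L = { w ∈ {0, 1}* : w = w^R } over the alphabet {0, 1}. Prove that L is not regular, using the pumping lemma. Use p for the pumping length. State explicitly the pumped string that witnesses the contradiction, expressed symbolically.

Assume L is regular. Let p be the pumping length given by the pumping lemma.
Take w = 0^p 1 0^p, a palindrome of length 2p+1 ≥ p.
Write w = xyz as guaranteed by the lemma, with |xy| ≤ p and |y| ≥ 1.
The first p characters of w are 0's, so xy (and hence y) consists only of 0's. Write y = 0^k, 1 ≤ k ≤ p.
Pump with i = 2: xy^2z = 0^{p+k} 1 0^p. Its reverse is 0^p 1 0^{p+k}, which differs from xy^2z since k ≥ 1. So xy^2z is not a palindrome and xy^2z ∉ L.
This is a contradiction; hence L is not regular.

0^{p+k} 1 0^p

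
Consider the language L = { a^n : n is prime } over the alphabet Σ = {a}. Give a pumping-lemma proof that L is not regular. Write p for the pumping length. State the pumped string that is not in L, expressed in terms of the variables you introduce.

Toward a contradiction, assume L is regular with pumping length p.
Let q be a prime with q ≥ p+2 (infinitely many primes exist), and take w = a^q ∈ L with |w| = q ≥ p.
By the pumping lemma, w = xyz with |xy| ≤ p and |y| > 0.
Then y = a^k for some k with 1 ≤ k ≤ p.
Since 1 ≤ k ≤ p, |xz| = q-k. Pump with i = q+1: |xy^{q+1}z| = (q-k)+(q+1)k = q+qk = q(1+k), which is composite (both factors ≥ 2). So xy^{q+1}z = a^{q(1+k)} ∉ L.
Contradiction. Therefore L is not regular.

a^{q(1+k)}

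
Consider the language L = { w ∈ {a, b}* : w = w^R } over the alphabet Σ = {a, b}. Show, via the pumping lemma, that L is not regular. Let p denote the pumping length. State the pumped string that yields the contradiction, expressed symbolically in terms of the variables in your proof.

Toward a contradiction, assume L is regular with pumping length p.
Take w = a^p b a^p, a palindrome of length 2p+1 ≥ p.
Write w = xyz as guaranteed by the lemma, with |xy| ≤ p and |y| > 0.
Because |xy| ≤ p and w begins with p copies of a, we have y = a^k with 1 ≤ k ≤ p.
Pump with i = 2: xy^2z = a^{p+k} b a^p. Its reverse is a^p b a^{p+k}, which differs from xy^2z since k ≥ 1. So xy^2z is not a palindrome and xy^2z ∉ L.
This contradicts the pumping lemma, so L is not regular.

a^{p+k} b a^p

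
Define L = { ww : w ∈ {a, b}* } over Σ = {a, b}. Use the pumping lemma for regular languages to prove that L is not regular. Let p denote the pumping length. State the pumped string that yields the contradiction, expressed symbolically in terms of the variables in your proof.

a^{p+k} b^p a^p b^p

Assume L is regular; let p be its pumping constant.
Take w = a^p b^p a^p b^p = uu where u = a^pb^p; then w ∈ L and |w| = 4p ≥ p.
The pumping lemma gives a decomposition w = xyz where |xy| ≤ p and |y| > 0.
Because |xy| ≤ p and w begins with p copies of a, we have y = a^k with 1 ≤ k ≤ p.
Pump with i = 2: xy^2z = a^{p+k} b^p a^p b^p, of length 4p+k. Suppose this equals vv. The string starts with a and ends with b, so v does too; thus the boundary between the two copies of v is a b→a transition. There is exactly one such transition, at position 2p+k, so |v| = 2p+k and |vv| = 4p+2k ≠ 4p+k since k ≥ 1. So xy^2z ∉ L.
This is a contradiction; hence L is not regular.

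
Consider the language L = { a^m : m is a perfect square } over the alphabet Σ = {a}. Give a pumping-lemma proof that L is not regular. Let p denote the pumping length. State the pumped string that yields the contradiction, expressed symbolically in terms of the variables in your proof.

a^{p²+k}

Assume L is regular. Let p be the pumping length given by the pumping lemma.
Take w = a^{p²} ∈ L with |w| = p² ≥ p.
Write w = xyz as guaranteed by the lemma, with |xy| ≤ p and |y| > 0.
Then y = a^k for some k with 1 ≤ k ≤ p.
Pump with i = 2: xy^2z = a^{p²+k}. Since 1 ≤ k ≤ p, p² < p²+k ≤ p²+p < (p+1)², so p²+k lies strictly between consecutive squares and is not a perfect square. So xy^2z ∉ L.
This contradicts the pumping lemma, so L is not regular.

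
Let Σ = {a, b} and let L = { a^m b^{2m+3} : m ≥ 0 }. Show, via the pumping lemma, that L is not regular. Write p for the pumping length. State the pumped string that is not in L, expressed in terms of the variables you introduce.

a^{p+k} b^{2p+3}

Assume L is regular; let p be its pumping constant.
Take w = a^p b^{2p+3}. Then w ∈ L and |w| = 3p+3 ≥ p.
Write w = xyz as guaranteed by the lemma, with |xy| ≤ p and |y| > 0.
The first p characters of w are a's, so xy (and hence y) consists only of a's. Write y = a^k, 1 ≤ k ≤ p.
Pump with i = 2: xy^2z = a^{p+k} b^{2p+3}. For this to lie in L we would need 2p+3 = 2(p+k)+3, which forces k = 0. But k ≥ 1, so xy^2z ∉ L.
Contradiction. Therefore L is not regular.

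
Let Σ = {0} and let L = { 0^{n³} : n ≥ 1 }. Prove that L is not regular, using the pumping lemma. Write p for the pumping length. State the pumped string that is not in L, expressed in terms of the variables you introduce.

0^{p³+k}

Assume L is regular; let p be its pumping constant.
Take w = 0^{p³} ∈ L with |w| = p³ ≥ p.
The pumping lemma gives a decomposition w = xyz where |xy| ≤ p and |y| ≥ 1.
Then y = 0^k for some k with 1 ≤ k ≤ p.
Pump with i = 2: xy^2z = 0^{p³+k}. Since 1 ≤ k ≤ p, p³ < p³+k ≤ p³+p < p³+3p²+3p+1 = (p+1)³, so p³+k is not a perfect cube. So xy^2z ∉ L.
This is a contradiction; hence L is not regular.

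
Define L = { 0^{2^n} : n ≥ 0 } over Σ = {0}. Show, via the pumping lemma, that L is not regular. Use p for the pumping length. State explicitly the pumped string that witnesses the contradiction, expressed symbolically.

Toward a contradiction, assume L is regular with pumping length p.
Take w = 0^{2^p} ∈ L with |w| = 2^p ≥ p.
The pumping lemma gives a decomposition w = xyz where |xy| ≤ p and y is nonempty.
Then y = 0^k for some k with 1 ≤ k ≤ p.
Pump with i = 2: xy^2z = 0^{2^p+k}. Since 1 ≤ k ≤ p < 2^p, we have 2^p < 2^p+k < 2^{p+1}, so 2^p+k is not a power of 2. So xy^2z ∉ L.
Contradiction. Therefore L is not regular.

0^{2^p+k}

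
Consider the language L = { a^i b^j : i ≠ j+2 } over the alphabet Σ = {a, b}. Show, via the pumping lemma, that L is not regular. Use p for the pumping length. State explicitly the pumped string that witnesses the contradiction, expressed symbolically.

a^{p+p!} b^{p+p!-2}

Suppose for contradiction that L is regular, and let p be the pumping length.
Choose w = a^p b^{p+p!-2}. Since p ≠ (p+p!-2)+2 = p+p!, w ∈ L; and |w| ≥ p.
By the pumping lemma, w = xyz with |xy| ≤ p and |y| ≥ 1.
The first p characters of w are a's, so xy (and hence y) consists only of a's. Write y = a^k, 1 ≤ k ≤ p.
Since 1 ≤ k ≤ p, k divides p!; set t = 1 + p!/k. Then xy^t z has p + (p!/k)·k = p + p! copies of a. Now the a-count is p+p! and (b-count)+2 = (p+p!-2)+2 = p+p!, so i ≠ j+2 fails. So xy^t z = a^{p+p!} b^{p+p!-2} ∉ L.
This contradicts the pumping lemma, so L is not regular.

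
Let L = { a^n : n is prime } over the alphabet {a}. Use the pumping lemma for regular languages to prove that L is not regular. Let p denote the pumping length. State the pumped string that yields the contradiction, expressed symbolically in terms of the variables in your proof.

Assume L is regular; let p be its pumping constant.
Let q be a prime with q ≥ p+2 (infinitely many primes exist), and take w = a^q ∈ L with |w| = q ≥ p.
The pumping lemma gives a decomposition w = xyz where |xy| ≤ p and |y| ≥ 1.
Then y = a^k for some k with 1 ≤ k ≤ p.
Since 1 ≤ k ≤ p, |xz| = q-k. Pump with i = q+1: |xy^{q+1}z| = (q-k)+(q+1)k = q+qk = q(1+k), which is composite (both factors ≥ 2). So xy^{q+1}z = a^{q(1+k)} ∉ L.
Contradiction. Therefore L is not regular.

a^{q(1+k)}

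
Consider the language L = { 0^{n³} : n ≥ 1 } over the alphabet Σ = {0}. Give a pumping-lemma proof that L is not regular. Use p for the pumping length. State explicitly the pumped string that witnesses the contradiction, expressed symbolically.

0^{p³+k}

Toward a contradiction, assume L is regular with pumping length p.
Take w = 0^{p³} ∈ L with |w| = p³ ≥ p.
The pumping lemma gives a decomposition w = xyz where |xy| ≤ p and |y| > 0.
Then y = 0^k for some k with 1 ≤ k ≤ p.
Pump with i = 2: xy^2z = 0^{p³+k}. Since 1 ≤ k ≤ p, p³ < p³+k ≤ p³+p < p³+3p²+3p+1 = (p+1)³, so p³+k is not a perfect cube. So xy^2z ∉ L.
This contradicts the pumping lemma, so L is not regular.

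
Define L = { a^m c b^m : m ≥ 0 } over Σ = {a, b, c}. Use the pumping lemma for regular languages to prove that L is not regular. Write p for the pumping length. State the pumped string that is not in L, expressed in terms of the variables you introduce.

a^{p+k} c b^p

Assume L is regular. Let p be the pumping length given by the pumping lemma.
Take w = a^p c b^p ∈ L with |w| = 2p+1 ≥ p.
Write w = xyz as guaranteed by the lemma, with |xy| ≤ p and |y| > 0.
The first p characters of w are a's, so xy (and hence y) consists only of a's. Write y = a^k, 1 ≤ k ≤ p.
Pump with i = 2: xy^2z = a^{p+k} c b^p, which would require p+k = p. But k ≥ 1, so xy^2z ∉ L.
This is a contradiction; hence L is not regular.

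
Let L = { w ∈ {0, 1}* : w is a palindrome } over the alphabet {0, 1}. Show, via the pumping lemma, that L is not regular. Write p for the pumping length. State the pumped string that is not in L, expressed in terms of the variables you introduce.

0^{p+k} 1 0^p

Toward a contradiction, assume L is regular with pumping length p.
Take w = 0^p 1 0^p, a palindrome of length 2p+1 ≥ p.
Write w = xyz as guaranteed by the lemma, with |xy| ≤ p and y is nonempty.
The first p characters of w are 0's, so xy (and hence y) consists only of 0's. Write y = 0^k, 1 ≤ k ≤ p.
Pump with i = 2: xy^2z = 0^{p+k} 1 0^p. Its reverse is 0^p 1 0^{p+k}, which differs from xy^2z since k ≥ 1. So xy^2z is not a palindrome and xy^2z ∉ L.
Contradiction. Therefore L is not regular.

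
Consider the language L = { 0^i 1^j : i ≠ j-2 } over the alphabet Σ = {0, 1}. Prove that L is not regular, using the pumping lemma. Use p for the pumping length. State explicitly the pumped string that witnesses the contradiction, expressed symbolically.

Assume L is regular; let p be its pumping constant.
Choose w = 0^p 1^{p+p!+2}. Since p ≠ (p+p!+2)-2 = p+p!, w ∈ L; and |w| ≥ p.
Write w = xyz as guaranteed by the lemma, with |xy| ≤ p and |y| ≥ 1.
Because |xy| ≤ p and w begins with p copies of 0, we have y = 0^k with 1 ≤ k ≤ p.
Since 1 ≤ k ≤ p, k divides p!; set t = 1 + p!/k. Then xy^t z has p + (p!/k)·k = p + p! copies of 0. Now the 0-count is p+p! and (1-count)-2 = (p+p!+2)-2 = p+p!, so i ≠ j-2 fails. So xy^t z = 0^{p+p!} 1^{p+p!+2} ∉ L.
This is a contradiction; hence L is not regular.

0^{p+p!} 1^{p+p!+2}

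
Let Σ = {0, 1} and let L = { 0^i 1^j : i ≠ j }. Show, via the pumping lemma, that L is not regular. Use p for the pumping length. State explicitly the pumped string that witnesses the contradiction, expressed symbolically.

Suppose for contradiction that L is regular, and let p be the pumping length.
Choose w = 0^p 1^{p+p!}. Since p ≠ p+p!, w ∈ L; and |w| ≥ p.
The pumping lemma gives a decomposition w = xyz where |xy| ≤ p and |y| > 0.
Because |xy| ≤ p and w begins with p copies of 0, we have y = 0^k with 1 ≤ k ≤ p.
Since 1 ≤ k ≤ p, k divides p!; set t = 1 + p!/k. Then xy^t z has p + (p!/k)·k = p + p! copies of 0. Now the 0-count equals the 1-count, so i ≠ j fails. So xy^t z = 0^{p+p!} 1^{p+p!} ∉ L.
This contradicts the pumping lemma, so L is not regular.

0^{p+p!} 1^{p+p!}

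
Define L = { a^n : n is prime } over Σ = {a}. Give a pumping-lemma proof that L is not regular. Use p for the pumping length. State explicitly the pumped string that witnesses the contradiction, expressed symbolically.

Toward a contradiction, assume L is regular with pumping length p.
Let q be a prime with q ≥ p+2 (infinitely many primes exist), and take w = a^q ∈ L with |w| = q ≥ p.
By the pumping lemma, w = xyz with |xy| ≤ p and y is nonempty.
Then y = a^k for some k with 1 ≤ k ≤ p.
Since 1 ≤ k ≤ p, |xz| = q-k. Pump with i = q+1: |xy^{q+1}z| = (q-k)+(q+1)k = q+qk = q(1+k), which is composite (both factors ≥ 2). So xy^{q+1}z = a^{q(1+k)} ∉ L.
Contradiction. Therefore L is not regular.

a^{q(1+k)}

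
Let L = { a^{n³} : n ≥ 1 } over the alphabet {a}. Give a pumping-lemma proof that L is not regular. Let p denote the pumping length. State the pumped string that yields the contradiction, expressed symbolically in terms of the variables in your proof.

a^{p³+k}

Assume L is regular. Let p be the pumping length given by the pumping lemma.
Take w = a^{p³} ∈ L with |w| = p³ ≥ p.
The pumping lemma gives a decomposition w = xyz where |xy| ≤ p and |y| > 0.
Then y = a^k for some k with 1 ≤ k ≤ p.
Pump with i = 2: xy^2z = a^{p³+k}. Since 1 ≤ k ≤ p, p³ < p³+k ≤ p³+p < p³+3p²+3p+1 = (p+1)³, so p³+k is not a perfect cube. So xy^2z ∉ L.
Contradiction. Therefore L is not regular.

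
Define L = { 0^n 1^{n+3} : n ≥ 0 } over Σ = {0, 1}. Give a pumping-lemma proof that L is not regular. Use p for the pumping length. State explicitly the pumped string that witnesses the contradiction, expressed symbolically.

0^{p+k} 1^{p+3}

Assume L is regular; let p be its pumping constant.
Choose w = 0^p 1^{p+3}, which is in L with |w| = 2p+3 ≥ p.
By the pumping lemma, w = xyz with |xy| ≤ p and y is nonempty.
Since the first p symbols of w are all 0's and |xy| ≤ p, y lies entirely in the leading 0-block: y = 0^k for some k with 1 ≤ k ≤ p.
Pump with i = 2: xy^2z = 0^{p+k} 1^{p+3}. For this to lie in L we would need p+3 = (p+k)+3, which forces k = 0. But k ≥ 1, so xy^2z ∉ L.
This contradicts the pumping lemma, so L is not regular.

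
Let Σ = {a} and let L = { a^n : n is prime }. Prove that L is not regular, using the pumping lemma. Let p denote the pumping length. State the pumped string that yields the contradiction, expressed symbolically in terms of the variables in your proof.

Assume L is regular. Let p be the pumping length given by the pumping lemma.
Let q be a prime with q ≥ p+2 (infinitely many primes exist), and take w = a^q ∈ L with |w| = q ≥ p.
The pumping lemma gives a decomposition w = xyz where |xy| ≤ p and |y| ≥ 1.
Then y = a^k for some k with 1 ≤ k ≤ p.
Since 1 ≤ k ≤ p, |xz| = q-k. Pump with i = q+1: |xy^{q+1}z| = (q-k)+(q+1)k = q+qk = q(1+k), which is composite (both factors ≥ 2). So xy^{q+1}z = a^{q(1+k)} ∉ L.
Contradiction. Therefore L is not regular.

a^{q(1+k)}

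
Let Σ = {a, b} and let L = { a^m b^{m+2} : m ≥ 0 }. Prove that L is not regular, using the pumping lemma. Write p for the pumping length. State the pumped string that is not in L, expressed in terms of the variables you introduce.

a^{p+k} b^{p+2}

Suppose for contradiction that L is regular, and let p be the pumping length.
Let w = a^p b^{p+2} ∈ L; note |w| = 2p+2 ≥ p.
By the pumping lemma, w = xyz with |xy| ≤ p and y is nonempty.
The first p characters of w are a's, so xy (and hence y) consists only of a's. Write y = a^k, 1 ≤ k ≤ p.
Pump with i = 2: xy^2z = a^{p+k} b^{p+2}. For this to lie in L we would need p+2 = (p+k)+2, which forces k = 0. But k ≥ 1, so xy^2z ∉ L.
This is a contradiction; hence L is not regular.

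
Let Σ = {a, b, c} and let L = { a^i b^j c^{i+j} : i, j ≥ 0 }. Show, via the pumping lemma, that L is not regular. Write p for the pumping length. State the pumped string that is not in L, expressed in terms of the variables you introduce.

Suppose for contradiction that L is regular, and let p be the pumping length.
Take w = a^p b^p c^{2p} ∈ L (with i=j=p, i+j=2p), |w| = 4p ≥ p.
The pumping lemma gives a decomposition w = xyz where |xy| ≤ p and |y| > 0.
The first p characters of w are a's, so xy (and hence y) consists only of a's. Write y = a^k, 1 ≤ k ≤ p.
Consider xy^2z = a^{p+k} b^p c^{2p}. Now the a- and b-counts sum to 2p+k, but the c-count is 2p ≠ 2p+k. So xy^2z ∉ L.
This is a contradiction; hence L is not regular.

a^{p+k} b^p c^{2p}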